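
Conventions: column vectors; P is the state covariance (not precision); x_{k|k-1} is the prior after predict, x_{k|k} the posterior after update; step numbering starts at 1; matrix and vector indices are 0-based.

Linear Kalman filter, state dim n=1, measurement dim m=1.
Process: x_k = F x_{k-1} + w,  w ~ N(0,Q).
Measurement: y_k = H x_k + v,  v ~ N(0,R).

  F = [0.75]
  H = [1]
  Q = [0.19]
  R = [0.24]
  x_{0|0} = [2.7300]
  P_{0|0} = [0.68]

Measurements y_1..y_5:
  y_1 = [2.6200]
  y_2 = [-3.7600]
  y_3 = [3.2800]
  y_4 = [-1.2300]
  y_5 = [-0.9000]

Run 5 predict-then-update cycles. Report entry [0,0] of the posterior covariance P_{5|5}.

P_post[0,0] = 0.1249

step 1: x^-=[2.0475]  P^-=[0.5725]  S=[0.8125]  K=[0.7046]  nu=[0.5725]  x^+=[2.4509]  P^+=[0.1691]
step 2: x^-=[1.8382]  P^-=[0.2851]  S=[0.5251]  K=[0.5430]  nu=[-5.5982]  x^+=[-1.2014]  P^+=[0.1303]
step 3: x^-=[-0.9011]  P^-=[0.2633]  S=[0.5033]  K=[0.5231]  nu=[4.1811]  x^+=[1.2862]  P^+=[0.1256]
step 4: x^-=[0.9647]  P^-=[0.2606]  S=[0.5006]  K=[0.5206]  nu=[-2.1947]  x^+=[-0.1779]  P^+=[0.1249]
step 5: x^-=[-0.1334]  P^-=[0.2603]  S=[0.5003]  K=[0.5203]  nu=[-0.7666]  x^+=[-0.5322]  P^+=[0.1249]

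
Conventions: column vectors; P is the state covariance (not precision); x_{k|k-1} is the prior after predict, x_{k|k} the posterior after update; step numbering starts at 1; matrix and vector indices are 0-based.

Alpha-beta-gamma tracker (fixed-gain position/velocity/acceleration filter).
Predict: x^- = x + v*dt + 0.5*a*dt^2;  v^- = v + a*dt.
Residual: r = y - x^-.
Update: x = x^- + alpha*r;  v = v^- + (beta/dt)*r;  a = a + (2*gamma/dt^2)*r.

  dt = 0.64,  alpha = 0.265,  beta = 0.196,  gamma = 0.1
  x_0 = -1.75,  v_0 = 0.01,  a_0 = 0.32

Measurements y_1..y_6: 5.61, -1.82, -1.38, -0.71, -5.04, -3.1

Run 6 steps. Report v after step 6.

step 1: x_pred=-1.6781  r=7.2881  x^+=0.2533  v^+=2.4468  a^+=3.8786
step 2: x_pred=2.6135  r=-4.4335  x^+=1.4387  v^+=3.5713  a^+=1.7138
step 3: x_pred=4.0753  r=-5.4553  x^+=2.6296  v^+=2.9975  a^+=-0.9499
step 4: x_pred=4.3535  r=-5.0635  x^+=3.0117  v^+=0.8388  a^+=-3.4223
step 5: x_pred=2.8476  r=-7.8876  x^+=0.7574  v^+=-3.7670  a^+=-7.2737
step 6: x_pred=-3.1431  r=0.0431  x^+=-3.1317  v^+=-8.4090  a^+=-7.2526

v_post = -8.4090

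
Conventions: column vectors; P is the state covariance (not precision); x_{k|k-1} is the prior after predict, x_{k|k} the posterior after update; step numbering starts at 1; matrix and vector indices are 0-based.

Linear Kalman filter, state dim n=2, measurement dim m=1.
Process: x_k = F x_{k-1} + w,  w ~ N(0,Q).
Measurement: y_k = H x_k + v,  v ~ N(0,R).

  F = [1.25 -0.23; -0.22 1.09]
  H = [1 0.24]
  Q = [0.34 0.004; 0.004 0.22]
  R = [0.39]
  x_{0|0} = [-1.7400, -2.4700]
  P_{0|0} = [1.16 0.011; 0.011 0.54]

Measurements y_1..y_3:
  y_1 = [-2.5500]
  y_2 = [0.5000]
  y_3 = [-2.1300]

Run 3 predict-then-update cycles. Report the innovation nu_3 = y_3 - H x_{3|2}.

innov = [-2.4024]

step 1: x^-=[-1.6069, -2.3095]  P^-=[2.1747 -0.4348; -0.4348 0.9124]  S=[2.4086]  K=[0.8596; -0.0896]  nu=[-0.3888]  x^+=[-1.9411, -2.2747]  P^+=[0.3951 -0.2493; -0.2493 0.8931]
step 2: x^-=[-1.9032, -2.0523]  P^-=[1.1479 -0.6808; -0.6808 1.4198]  S=[1.2929]  K=[0.7615; -0.2630]  nu=[2.8958]  x^+=[0.3018, -2.8140]  P^+=[0.3982 -0.4219; -0.4219 1.3303]
step 3: x^-=[1.0245, -3.1337]  P^-=[1.2752 -1.0352; -1.0352 2.0222]  S=[1.2848]  K=[0.7992; -0.4280]  nu=[-2.4024]  x^+=[-0.8954, -2.1055]  P^+=[0.4547 -0.5957; -0.5957 1.7868]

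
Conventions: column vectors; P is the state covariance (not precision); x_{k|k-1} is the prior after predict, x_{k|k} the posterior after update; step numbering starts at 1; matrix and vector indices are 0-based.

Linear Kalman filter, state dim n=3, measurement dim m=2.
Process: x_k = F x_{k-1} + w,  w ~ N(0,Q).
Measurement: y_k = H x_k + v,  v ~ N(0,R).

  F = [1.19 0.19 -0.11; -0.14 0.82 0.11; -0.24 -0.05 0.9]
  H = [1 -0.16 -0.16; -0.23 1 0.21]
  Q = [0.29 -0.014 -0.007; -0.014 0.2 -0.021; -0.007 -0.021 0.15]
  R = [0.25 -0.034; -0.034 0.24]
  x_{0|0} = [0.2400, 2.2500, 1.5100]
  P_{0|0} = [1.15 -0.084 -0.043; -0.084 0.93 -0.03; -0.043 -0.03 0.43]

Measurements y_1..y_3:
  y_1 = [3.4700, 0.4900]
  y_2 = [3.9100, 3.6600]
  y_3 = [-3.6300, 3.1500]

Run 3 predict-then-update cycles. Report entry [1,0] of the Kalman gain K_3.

K[1,0] = 0.1083

step 1: x^-=[0.5470, 1.9775, 1.1889]  P^-=[1.9318 -0.1498 -0.4305; -0.1498 0.8683 0.0226; -0.4305 0.0226 0.5861]  S=[2.4059 -0.9029; -0.9029 1.3563]  K=[0.8693 0.0740; 0.1727 0.7841; -0.2022 0.0458]  nu=[3.4296, -1.6114]  x^+=[3.4092, 1.3065, 0.4215]  P^+=[0.2224 0.0372 0.0103; 0.0372 0.2073 -0.0781; 0.0103 -0.0781 0.4682]
step 2: x^-=[4.2588, 0.6404, -0.5041]  P^-=[0.6355 0.0178 -0.1252; 0.0178 0.3264 -0.0415; -0.1252 -0.0415 0.5460]  S=[0.9401 -0.2552; -0.2552 0.6106]  K=[0.7056 0.0415; 0.1239 0.5654; -0.1960 0.0851]  nu=[-0.3270, 4.1050]  x^+=[4.1986, 2.9209, -0.0908]  P^+=[0.1814 0.0244 0.0158; 0.0244 0.1526 -0.0736; 0.0158 -0.0736 0.4970]
step 3: x^-=[5.5613, 1.7973, -1.2354]  P^-=[0.5684 0.0041 -0.1076; 0.0041 0.2928 -0.0329; -0.1076 -0.0329 0.5637]  S=[0.8717 -0.2465; -0.2465 0.5824]  K=[0.6799 0.0315; 0.1083 0.5350; -0.1901 0.1088]  nu=[-9.1014, 2.8912]  x^+=[-0.5357, 2.3589, 0.8096]  P^+=[0.1754 0.0206 0.0198; 0.0206 0.1444 -0.0711; 0.0198 -0.0711 0.5151]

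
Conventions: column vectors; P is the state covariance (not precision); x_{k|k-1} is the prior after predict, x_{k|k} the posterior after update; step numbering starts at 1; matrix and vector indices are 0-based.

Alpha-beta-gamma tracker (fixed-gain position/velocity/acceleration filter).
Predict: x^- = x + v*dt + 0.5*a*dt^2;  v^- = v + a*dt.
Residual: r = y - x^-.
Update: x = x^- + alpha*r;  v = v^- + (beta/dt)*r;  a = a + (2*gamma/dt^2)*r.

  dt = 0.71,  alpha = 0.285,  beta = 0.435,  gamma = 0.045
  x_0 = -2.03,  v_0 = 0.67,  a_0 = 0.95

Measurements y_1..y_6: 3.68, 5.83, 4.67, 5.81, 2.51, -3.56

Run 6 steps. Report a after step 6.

a_post = -3.4248

step 1: x_pred=-1.3149  r=4.9949  x^+=0.1087  v^+=4.4047  a^+=1.8418
step 2: x_pred=3.7003  r=2.1297  x^+=4.3072  v^+=7.0172  a^+=2.2220
step 3: x_pred=9.8495  r=-5.1795  x^+=8.3734  v^+=5.4215  a^+=1.2973
step 4: x_pred=12.5496  r=-6.7396  x^+=10.6288  v^+=2.2134  a^+=0.0940
step 5: x_pred=12.2240  r=-9.7140  x^+=9.4555  v^+=-3.6714  a^+=-1.6403
step 6: x_pred=6.4354  r=-9.9954  x^+=3.5867  v^+=-10.9599  a^+=-3.4248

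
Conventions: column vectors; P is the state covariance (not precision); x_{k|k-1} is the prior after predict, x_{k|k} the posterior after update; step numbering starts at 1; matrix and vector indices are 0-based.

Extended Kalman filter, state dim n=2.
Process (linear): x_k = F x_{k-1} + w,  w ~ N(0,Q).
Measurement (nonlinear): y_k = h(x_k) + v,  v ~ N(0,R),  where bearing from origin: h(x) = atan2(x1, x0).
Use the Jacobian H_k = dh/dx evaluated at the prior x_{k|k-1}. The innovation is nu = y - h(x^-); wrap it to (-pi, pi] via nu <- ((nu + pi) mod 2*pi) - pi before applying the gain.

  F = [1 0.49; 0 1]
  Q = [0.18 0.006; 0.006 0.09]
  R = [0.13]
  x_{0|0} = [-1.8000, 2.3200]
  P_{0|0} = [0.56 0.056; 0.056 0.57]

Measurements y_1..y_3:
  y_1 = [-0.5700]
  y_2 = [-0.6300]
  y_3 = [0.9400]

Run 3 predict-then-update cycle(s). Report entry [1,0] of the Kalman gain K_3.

K[1,0] = 0.2976

step 1: x^-=[-0.6632, 2.3200]  P^-=[0.9317 0.3413; 0.3413 0.6600]  H_jac=[-0.3985 -0.1139]  S=[0.3175]  K=[-1.2919; -0.6652]  nu=[-2.4192]  x^+=[2.4621, 3.9292]  P^+=[0.4019 0.0685; 0.0685 0.5195]
step 2: x^-=[4.3874, 3.9292]  P^-=[0.7737 0.3291; 0.3291 0.6095]  H_jac=[-0.1133 0.1265]  S=[0.1403]  K=[-0.3282; 0.2839]  nu=[-1.3604]  x^+=[4.8338, 3.5429]  P^+=[0.7586 0.3421; 0.3421 0.5982]
step 3: x^-=[6.5698, 3.5429]  P^-=[1.4176 0.6413; 0.6413 0.6882]  H_jac=[-0.0636 0.1179]  S=[0.1357]  K=[-0.1071; 0.2976]  nu=[0.4454]  x^+=[6.5221, 3.6755]  P^+=[1.4160 0.6456; 0.6456 0.6762]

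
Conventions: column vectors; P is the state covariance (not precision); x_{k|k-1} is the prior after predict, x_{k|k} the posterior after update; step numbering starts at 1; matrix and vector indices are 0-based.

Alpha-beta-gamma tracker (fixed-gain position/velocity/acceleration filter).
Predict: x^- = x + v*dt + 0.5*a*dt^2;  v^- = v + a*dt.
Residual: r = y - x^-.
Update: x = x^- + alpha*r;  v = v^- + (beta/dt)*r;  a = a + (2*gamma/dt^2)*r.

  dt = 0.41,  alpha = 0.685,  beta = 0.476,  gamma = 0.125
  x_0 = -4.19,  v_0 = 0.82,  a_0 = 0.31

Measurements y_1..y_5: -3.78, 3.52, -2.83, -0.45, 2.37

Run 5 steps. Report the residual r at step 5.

resid = 2.5603

step 1: x_pred=-3.8277  r=0.0477  x^+=-3.7950  v^+=1.0025  a^+=0.3810
step 2: x_pred=-3.3520  r=6.8720  x^+=1.3553  v^+=9.1369  a^+=10.6011
step 3: x_pred=5.9925  r=-8.8225  x^+=-0.0509  v^+=3.2407  a^+=-2.5198
step 4: x_pred=1.0660  r=-1.5160  x^+=0.0275  v^+=0.4475  a^+=-4.7744
step 5: x_pred=-0.1903  r=2.5603  x^+=1.5635  v^+=1.4624  a^+=-0.9667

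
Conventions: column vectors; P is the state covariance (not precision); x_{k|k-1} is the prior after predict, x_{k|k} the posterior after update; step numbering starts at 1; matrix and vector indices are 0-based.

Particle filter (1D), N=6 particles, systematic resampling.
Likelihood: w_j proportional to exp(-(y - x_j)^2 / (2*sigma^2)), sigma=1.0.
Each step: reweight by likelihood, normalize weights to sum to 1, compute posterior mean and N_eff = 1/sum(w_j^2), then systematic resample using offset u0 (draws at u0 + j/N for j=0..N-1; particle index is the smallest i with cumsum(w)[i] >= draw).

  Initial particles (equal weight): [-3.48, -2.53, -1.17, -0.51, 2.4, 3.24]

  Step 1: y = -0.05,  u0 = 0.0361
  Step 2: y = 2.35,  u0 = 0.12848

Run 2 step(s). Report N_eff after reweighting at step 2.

step 1: w=[0.0018, 0.0300, 0.3475, 0.5854, 0.0324, 0.0029]  mean=-0.7004  Neff=2.1488  idx=[2, 2, 2, 3, 3, 3]
step 2: w=[0.0362, 0.0362, 0.0362, 0.2971, 0.2971, 0.2971]  mean=-0.5817  Neff=3.7201  idx=[3, 3, 4, 4, 5, 5]

N_eff = 3.7201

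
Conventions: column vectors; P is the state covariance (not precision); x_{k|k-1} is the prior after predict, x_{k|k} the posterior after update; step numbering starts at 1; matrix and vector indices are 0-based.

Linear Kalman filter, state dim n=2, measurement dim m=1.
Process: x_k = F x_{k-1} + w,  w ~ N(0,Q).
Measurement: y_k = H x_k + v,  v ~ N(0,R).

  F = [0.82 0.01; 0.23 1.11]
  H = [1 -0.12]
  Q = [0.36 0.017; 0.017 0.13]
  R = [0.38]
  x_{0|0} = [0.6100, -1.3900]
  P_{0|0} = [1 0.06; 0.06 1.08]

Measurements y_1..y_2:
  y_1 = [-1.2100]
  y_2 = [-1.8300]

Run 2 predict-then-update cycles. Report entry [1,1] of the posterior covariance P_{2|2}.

P_post[1,1] = 2.1478

step 1: x^-=[0.4863, -1.4026]  P^-=[1.0335 0.2723; 0.2723 1.5442]  S=[1.3704]  K=[0.7303; 0.0635]  nu=[-1.8646]  x^+=[-0.8755, -1.5210]  P^+=[0.3026 0.2088; 0.2088 1.5387]
step 2: x^-=[-0.7331, -1.8897]  P^-=[0.5670 0.2817; 0.2817 2.1484]  S=[0.9104]  K=[0.5857; 0.0262]  nu=[-1.3237]  x^+=[-1.5084, -1.9244]  P^+=[0.2547 0.2677; 0.2677 2.1478]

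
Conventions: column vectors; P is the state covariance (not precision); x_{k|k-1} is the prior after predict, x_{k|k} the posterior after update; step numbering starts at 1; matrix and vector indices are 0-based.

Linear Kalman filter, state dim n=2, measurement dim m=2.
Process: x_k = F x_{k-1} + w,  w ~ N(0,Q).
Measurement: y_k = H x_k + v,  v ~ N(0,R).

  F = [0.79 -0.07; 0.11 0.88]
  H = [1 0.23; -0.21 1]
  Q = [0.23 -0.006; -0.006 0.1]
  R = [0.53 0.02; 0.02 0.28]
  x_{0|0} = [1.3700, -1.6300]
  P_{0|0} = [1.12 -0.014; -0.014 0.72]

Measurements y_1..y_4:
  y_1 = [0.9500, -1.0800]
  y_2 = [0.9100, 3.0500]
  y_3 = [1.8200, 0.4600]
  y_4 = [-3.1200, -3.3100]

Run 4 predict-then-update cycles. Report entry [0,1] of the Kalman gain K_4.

step 1: x^-=[1.1964, -1.2837]  P^-=[0.9341 0.0374; 0.0374 0.6684]  S=[1.5166 0.0131; 0.0131 0.9739]  K=[0.6230 -0.1715; 0.1201 0.6766]  nu=[0.0489, 0.4549]  x^+=[1.1488, -0.9700]  P^+=[0.3195 0.0316; 0.0316 0.1985]
step 2: x^-=[0.9755, -0.7272]  P^-=[0.4269 0.0312; 0.0312 0.2637]  S=[0.9852 0.0207; 0.0207 0.5494]  K=[0.4432 -0.1230; 0.0835 0.4649]  nu=[0.1018, 3.9821]  x^+=[0.5306, 1.1324]  P^+=[0.2273 0.0222; 0.0222 0.1365]
step 3: x^-=[0.3399, 1.0549]  P^-=[0.3701 0.0206; 0.0206 0.2127]  S=[0.9208 0.0108; 0.0108 0.5004]  K=[0.4085 -0.1230; 0.0706 0.4150]  nu=[1.2375, -0.5235]  x^+=[0.9098, 0.9250]  P^+=[0.2099 0.0178; 0.0178 0.1213]
step 4: x^-=[0.6540, 0.9141]  P^-=[0.3597 0.0170; 0.0170 0.2000]  S=[0.9081 0.0067; 0.0067 0.4887]  K=[0.4013 -0.1252; 0.0664 0.4010]  nu=[-3.9842, -4.0868]  x^+=[-0.4332, -0.9893]  P^+=[0.2064 0.0163; 0.0163 0.1170]

K[0,1] = -0.1252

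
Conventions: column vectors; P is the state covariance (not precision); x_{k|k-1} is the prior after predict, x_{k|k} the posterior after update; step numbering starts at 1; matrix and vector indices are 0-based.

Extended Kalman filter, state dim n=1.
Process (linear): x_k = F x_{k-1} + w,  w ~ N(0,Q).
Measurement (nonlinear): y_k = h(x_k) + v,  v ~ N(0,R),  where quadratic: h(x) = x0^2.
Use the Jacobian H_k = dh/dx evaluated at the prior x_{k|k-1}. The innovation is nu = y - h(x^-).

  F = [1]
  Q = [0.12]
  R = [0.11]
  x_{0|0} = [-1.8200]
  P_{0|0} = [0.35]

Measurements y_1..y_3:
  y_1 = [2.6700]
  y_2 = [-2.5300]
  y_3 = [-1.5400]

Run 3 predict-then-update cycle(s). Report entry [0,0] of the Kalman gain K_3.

step 1: x^-=[-1.8200]  P^-=[0.4700]  H_jac=[-3.6400]  S=[6.3373]  K=[-0.2700]  nu=[-0.6424]  x^+=[-1.6466]  P^+=[0.0082]
step 2: x^-=[-1.6466]  P^-=[0.1282]  H_jac=[-3.2932]  S=[1.4999]  K=[-0.2814]  nu=[-5.2412]  x^+=[-0.1718]  P^+=[0.0094]
step 3: x^-=[-0.1718]  P^-=[0.1294]  H_jac=[-0.3435]  S=[0.1253]  K=[-0.3548]  nu=[-1.5695]  x^+=[0.3852]  P^+=[0.1136]

K[0,0] = -0.3548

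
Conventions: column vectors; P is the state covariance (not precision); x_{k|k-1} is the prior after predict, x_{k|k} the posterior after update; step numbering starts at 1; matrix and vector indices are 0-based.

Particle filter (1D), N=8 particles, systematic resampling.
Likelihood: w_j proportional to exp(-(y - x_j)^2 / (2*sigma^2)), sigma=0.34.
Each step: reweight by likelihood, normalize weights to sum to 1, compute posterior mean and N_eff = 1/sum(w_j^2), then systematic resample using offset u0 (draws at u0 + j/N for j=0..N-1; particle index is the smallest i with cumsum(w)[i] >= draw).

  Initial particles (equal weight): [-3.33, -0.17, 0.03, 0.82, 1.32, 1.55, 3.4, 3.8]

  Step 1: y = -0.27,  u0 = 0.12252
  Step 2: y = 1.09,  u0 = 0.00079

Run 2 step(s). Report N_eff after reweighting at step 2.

N_eff = 1.0762

step 1: w=[0.0000, 0.5836, 0.4129, 0.0036, 0.0000, 0.0000, 0.0000, 0.0000]  mean=-0.0839  Neff=1.9569  idx=[1, 1, 1, 1, 2, 2, 2, 3]
step 2: w=[0.0014, 0.0014, 0.0014, 0.0014, 0.0102, 0.0102, 0.0102, 0.9638]  mean=0.7903  Neff=1.0762  idx=[0, 7, 7, 7, 7, 7, 7, 7]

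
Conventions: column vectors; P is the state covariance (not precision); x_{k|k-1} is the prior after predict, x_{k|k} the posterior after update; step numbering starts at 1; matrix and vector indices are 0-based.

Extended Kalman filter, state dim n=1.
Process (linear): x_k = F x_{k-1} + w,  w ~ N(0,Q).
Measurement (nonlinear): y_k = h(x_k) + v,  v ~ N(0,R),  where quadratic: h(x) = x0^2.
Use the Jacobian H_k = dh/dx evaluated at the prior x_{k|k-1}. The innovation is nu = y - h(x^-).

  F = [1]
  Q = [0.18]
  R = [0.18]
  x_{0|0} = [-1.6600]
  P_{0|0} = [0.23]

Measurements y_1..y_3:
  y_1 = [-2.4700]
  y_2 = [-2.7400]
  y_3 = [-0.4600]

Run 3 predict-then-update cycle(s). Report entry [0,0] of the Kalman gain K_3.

step 1: x^-=[-1.6600]  P^-=[0.4100]  H_jac=[-3.3200]  S=[4.6992]  K=[-0.2897]  nu=[-5.2256]  x^+=[-0.1463]  P^+=[0.0157]
step 2: x^-=[-0.1463]  P^-=[0.1957]  H_jac=[-0.2926]  S=[0.1968]  K=[-0.2911]  nu=[-2.7614]  x^+=[0.6574]  P^+=[0.1790]
step 3: x^-=[0.6574]  P^-=[0.3590]  H_jac=[1.3149]  S=[0.8007]  K=[0.5896]  nu=[-0.8922]  x^+=[0.1314]  P^+=[0.0807]

K[0,0] = 0.5896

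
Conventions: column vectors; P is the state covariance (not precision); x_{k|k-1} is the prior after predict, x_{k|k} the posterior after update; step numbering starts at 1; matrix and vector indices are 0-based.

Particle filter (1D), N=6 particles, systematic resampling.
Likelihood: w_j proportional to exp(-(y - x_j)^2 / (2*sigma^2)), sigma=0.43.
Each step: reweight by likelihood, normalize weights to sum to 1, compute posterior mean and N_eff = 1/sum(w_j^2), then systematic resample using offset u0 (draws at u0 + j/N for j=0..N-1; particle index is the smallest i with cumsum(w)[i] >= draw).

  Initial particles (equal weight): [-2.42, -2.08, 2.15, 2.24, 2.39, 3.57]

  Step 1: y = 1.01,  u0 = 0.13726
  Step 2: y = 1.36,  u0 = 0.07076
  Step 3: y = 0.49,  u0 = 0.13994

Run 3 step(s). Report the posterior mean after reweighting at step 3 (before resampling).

step 1: w=[0.0000, 0.0000, 0.5693, 0.3198, 0.1109, 0.0000]  mean=2.2054  Neff=2.2797  idx=[2, 2, 2, 3, 3, 4]
step 2: w=[0.2156, 0.2156, 0.2156, 0.1436, 0.1436, 0.0662]  mean=2.1917  Neff=5.4052  idx=[0, 1, 1, 2, 3, 4]
step 3: w=[0.2052, 0.2052, 0.2052, 0.2052, 0.0895, 0.0895]  mean=2.1661  Neff=5.4192  idx=[0, 1, 2, 3, 3, 5]

post_mean = 2.1661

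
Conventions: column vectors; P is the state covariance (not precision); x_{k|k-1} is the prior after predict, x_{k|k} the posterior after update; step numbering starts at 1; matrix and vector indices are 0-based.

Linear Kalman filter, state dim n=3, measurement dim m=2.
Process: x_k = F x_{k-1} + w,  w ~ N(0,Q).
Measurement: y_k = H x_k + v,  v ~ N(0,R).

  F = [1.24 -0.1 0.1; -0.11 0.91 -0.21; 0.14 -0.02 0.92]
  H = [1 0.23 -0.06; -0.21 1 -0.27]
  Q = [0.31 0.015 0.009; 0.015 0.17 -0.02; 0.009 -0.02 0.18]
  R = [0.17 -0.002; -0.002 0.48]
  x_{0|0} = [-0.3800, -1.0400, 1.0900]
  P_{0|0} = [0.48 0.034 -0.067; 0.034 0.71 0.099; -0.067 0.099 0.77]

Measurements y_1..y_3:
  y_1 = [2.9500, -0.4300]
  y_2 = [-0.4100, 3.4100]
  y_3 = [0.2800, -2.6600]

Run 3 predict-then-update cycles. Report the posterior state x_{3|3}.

step 1: x^-=[-0.2582, -1.1335, 0.9704]  P^-=[1.0358 -0.0632 0.0766; -0.0632 0.7500 -0.0926; 0.0766 -0.0926 0.8203]  S=[1.2127 -0.1023; -0.1023 1.4207]  K=[0.8255 -0.1527; 0.1424 0.5651; -0.0147 -0.2335]  nu=[3.5271, 0.9113]  x^+=[2.5141, -0.1164, 0.7058]  P^+=[0.1506 -0.0376 0.0212; -0.0376 0.2882 0.0931; 0.0212 0.0931 0.7433]
step 2: x^-=[3.1997, -0.5307, 1.0036]  P^-=[0.5645 -0.0856 0.1212; -0.0856 0.4162 -0.1005; 0.1212 -0.1005 0.8145]  S=[0.7083 -0.1120; -0.1120 1.0844]  K=[0.7364 -0.1424; 0.0916 0.4348; 0.0194 -0.3169]  nu=[-3.4275, 4.8837]  x^+=[-0.0195, 1.2789, -0.6107]  P^+=[0.1349 -0.0318 0.0357; -0.0318 0.2141 0.0454; 0.0357 0.0454 0.7039]
step 3: x^-=[-0.2131, 1.2942, -0.5901]  P^-=[0.5425 -0.0785 0.1358; -0.0785 0.3707 -0.1326; 0.1358 -0.1326 0.7862]  S=[0.6862 -0.1115; -0.1115 1.0519]  K=[0.7296 -0.1405; 0.0882 0.4114; 0.0276 -0.3520]  nu=[0.1600, -4.1583]  x^+=[0.4880, -0.4025, 0.8781]  P^+=[0.1336 -0.0298 0.0409; -0.0298 0.1954 0.0159; 0.0409 0.0159 0.6532]

x_post = [0.4880, -0.4025, 0.8781]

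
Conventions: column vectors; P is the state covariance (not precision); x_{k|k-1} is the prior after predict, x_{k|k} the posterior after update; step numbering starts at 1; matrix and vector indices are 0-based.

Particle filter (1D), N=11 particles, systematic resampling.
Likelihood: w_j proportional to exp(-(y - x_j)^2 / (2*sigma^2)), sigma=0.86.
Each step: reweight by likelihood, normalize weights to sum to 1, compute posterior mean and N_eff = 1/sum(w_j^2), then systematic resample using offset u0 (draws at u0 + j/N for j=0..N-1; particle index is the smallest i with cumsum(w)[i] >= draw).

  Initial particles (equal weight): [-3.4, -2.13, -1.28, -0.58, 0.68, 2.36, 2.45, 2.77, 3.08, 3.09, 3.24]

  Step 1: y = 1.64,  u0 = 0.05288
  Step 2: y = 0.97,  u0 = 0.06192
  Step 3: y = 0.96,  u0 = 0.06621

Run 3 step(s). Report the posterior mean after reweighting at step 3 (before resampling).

step 1: w=[0.0000, 0.0000, 0.0010, 0.0119, 0.1783, 0.2342, 0.2134, 0.1402, 0.0818, 0.0803, 0.0589]  mean=2.2677  Neff=5.9324  idx=[4, 4, 5, 5, 5, 6, 6, 7, 8, 9, 10]
step 2: w=[0.2781, 0.2781, 0.0797, 0.0797, 0.0797, 0.0670, 0.0670, 0.0329, 0.0145, 0.0141, 0.0090]  mean=1.4797  Neff=5.4250  idx=[0, 0, 0, 1, 1, 1, 2, 3, 4, 6, 8]
step 3: w=[0.1403, 0.1403, 0.1403, 0.1403, 0.1403, 0.1403, 0.0393, 0.0393, 0.0393, 0.0330, 0.0071]  mean=0.9536  Neff=8.0695  idx=[0, 1, 1, 2, 3, 3, 4, 5, 5, 7, 9]

post_mean = 0.9536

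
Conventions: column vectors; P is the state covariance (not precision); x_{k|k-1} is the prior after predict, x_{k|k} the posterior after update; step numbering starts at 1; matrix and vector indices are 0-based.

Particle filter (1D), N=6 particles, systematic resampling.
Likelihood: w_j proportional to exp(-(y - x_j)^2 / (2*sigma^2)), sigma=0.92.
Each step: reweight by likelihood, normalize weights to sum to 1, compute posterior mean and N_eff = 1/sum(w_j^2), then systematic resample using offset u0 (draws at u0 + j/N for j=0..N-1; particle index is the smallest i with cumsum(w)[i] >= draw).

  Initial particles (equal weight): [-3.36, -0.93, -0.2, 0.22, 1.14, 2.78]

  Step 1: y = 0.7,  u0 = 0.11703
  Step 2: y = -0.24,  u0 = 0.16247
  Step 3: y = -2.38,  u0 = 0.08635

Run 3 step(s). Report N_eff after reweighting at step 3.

step 1: w=[0.0000, 0.0779, 0.2321, 0.3268, 0.3340, 0.0291]  mean=0.4145  Neff=3.5818  idx=[2, 2, 3, 3, 4, 4]
step 2: w=[0.2264, 0.2264, 0.2000, 0.2000, 0.0736, 0.0736]  mean=0.1652  Neff=5.1717  idx=[0, 1, 2, 3, 3, 5]
step 3: w=[0.3416, 0.3416, 0.1043, 0.1043, 0.1043, 0.0037]  mean=-0.0635  Neff=3.7584  idx=[0, 0, 1, 1, 2, 4]

N_eff = 3.7584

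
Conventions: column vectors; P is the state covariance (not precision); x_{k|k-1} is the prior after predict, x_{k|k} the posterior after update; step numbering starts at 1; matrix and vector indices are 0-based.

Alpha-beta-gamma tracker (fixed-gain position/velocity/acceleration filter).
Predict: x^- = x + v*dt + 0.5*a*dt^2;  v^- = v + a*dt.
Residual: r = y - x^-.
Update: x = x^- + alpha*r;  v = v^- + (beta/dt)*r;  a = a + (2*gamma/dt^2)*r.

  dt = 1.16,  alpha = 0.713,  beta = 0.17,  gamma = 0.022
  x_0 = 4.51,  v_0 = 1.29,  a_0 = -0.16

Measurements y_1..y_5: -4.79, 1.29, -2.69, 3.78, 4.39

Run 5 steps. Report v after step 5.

step 1: x_pred=5.8988  r=-10.6888  x^+=-1.7223  v^+=-0.4621  a^+=-0.5095
step 2: x_pred=-2.6011  r=3.8911  x^+=0.1733  v^+=-0.4828  a^+=-0.3823
step 3: x_pred=-0.6440  r=-2.0460  x^+=-2.1028  v^+=-1.2261  a^+=-0.4492
step 4: x_pred=-3.8273  r=7.6073  x^+=1.5967  v^+=-0.6323  a^+=-0.2004
step 5: x_pred=0.7284  r=3.6616  x^+=3.3391  v^+=-0.3282  a^+=-0.0807

v_post = -0.3282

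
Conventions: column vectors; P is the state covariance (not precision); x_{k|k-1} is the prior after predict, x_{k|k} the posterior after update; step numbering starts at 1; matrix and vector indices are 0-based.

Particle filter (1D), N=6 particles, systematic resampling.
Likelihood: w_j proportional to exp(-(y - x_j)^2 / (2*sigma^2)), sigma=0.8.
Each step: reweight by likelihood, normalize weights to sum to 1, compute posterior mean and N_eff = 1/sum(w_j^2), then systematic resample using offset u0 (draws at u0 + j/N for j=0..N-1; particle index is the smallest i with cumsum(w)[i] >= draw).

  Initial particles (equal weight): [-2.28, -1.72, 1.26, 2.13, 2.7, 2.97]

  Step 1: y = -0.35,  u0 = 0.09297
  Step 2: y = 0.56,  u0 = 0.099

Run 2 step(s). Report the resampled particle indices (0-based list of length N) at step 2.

resampled_idx = [4, 4, 4, 5, 5, 5]

step 1: w=[0.1278, 0.5413, 0.3096, 0.0192, 0.0016, 0.0004]  mean=-0.7857  Neff=2.4654  idx=[0, 1, 1, 1, 2, 2]
step 2: w=[0.0013, 0.0122, 0.0122, 0.0122, 0.4811, 0.4811]  mean=1.1468  Neff=2.1580  idx=[4, 4, 4, 5, 5, 5]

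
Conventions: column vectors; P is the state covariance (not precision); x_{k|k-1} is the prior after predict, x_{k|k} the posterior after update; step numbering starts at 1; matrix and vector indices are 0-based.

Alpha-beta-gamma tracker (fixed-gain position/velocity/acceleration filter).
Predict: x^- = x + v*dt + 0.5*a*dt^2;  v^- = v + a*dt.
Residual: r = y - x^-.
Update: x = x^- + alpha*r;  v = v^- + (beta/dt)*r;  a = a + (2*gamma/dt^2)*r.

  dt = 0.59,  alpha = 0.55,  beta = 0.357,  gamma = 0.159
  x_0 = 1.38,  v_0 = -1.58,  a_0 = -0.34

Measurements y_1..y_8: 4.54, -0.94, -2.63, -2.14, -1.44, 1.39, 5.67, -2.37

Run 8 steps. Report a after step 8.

step 1: x_pred=0.3886  r=4.1514  x^+=2.6719  v^+=0.7313  a^+=3.4524
step 2: x_pred=3.7043  r=-4.6443  x^+=1.1499  v^+=-0.0419  a^+=-0.7903
step 3: x_pred=0.9876  r=-3.6176  x^+=-1.0021  v^+=-2.6971  a^+=-4.0951
step 4: x_pred=-3.3061  r=1.1661  x^+=-2.6648  v^+=-4.4076  a^+=-3.0298
step 5: x_pred=-5.7926  r=4.3526  x^+=-3.3987  v^+=-3.5615  a^+=0.9464
step 6: x_pred=-5.3352  r=6.7252  x^+=-1.6364  v^+=1.0662  a^+=7.0902
step 7: x_pred=0.2267  r=5.4433  x^+=3.2205  v^+=8.5430  a^+=12.0627
step 8: x_pred=10.3604  r=-12.7304  x^+=3.3587  v^+=7.9571  a^+=0.4331

a_post = 0.4331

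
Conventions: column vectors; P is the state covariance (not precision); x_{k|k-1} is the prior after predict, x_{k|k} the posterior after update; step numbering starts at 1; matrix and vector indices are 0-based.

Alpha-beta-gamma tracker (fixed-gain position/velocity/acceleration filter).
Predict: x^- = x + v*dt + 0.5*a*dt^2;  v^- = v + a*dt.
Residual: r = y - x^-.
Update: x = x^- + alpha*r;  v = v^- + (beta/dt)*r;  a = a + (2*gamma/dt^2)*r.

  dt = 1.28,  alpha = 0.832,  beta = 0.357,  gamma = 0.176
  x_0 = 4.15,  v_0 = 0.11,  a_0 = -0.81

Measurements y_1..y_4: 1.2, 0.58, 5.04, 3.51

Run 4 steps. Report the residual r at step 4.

resid = 0.8144

step 1: x_pred=3.6272  r=-2.4272  x^+=1.6078  v^+=-1.6038  a^+=-1.3315
step 2: x_pred=-1.5358  r=2.1158  x^+=0.2245  v^+=-2.7180  a^+=-0.8769
step 3: x_pred=-3.9728  r=9.0128  x^+=3.5258  v^+=-1.3267  a^+=1.0594
step 4: x_pred=2.6956  r=0.8144  x^+=3.3732  v^+=0.2565  a^+=1.2344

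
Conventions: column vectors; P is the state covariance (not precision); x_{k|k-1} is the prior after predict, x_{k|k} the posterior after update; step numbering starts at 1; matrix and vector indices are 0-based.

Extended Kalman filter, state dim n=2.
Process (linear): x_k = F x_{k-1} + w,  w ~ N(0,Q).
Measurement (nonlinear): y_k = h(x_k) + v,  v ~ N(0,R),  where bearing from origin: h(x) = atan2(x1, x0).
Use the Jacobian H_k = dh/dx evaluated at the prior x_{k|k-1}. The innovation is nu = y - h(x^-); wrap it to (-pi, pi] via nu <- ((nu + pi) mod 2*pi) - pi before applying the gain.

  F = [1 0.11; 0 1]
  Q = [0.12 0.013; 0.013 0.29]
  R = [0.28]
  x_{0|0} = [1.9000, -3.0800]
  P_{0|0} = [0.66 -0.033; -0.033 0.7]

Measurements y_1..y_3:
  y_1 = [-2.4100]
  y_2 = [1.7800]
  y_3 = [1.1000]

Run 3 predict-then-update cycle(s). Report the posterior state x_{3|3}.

step 1: x^-=[1.5612, -3.0800]  P^-=[0.7812 0.0570; 0.0570 0.9900]  H_jac=[0.2583 0.1309]  S=[0.3530]  K=[0.5929; 0.4090]  nu=[-1.3083]  x^+=[0.7855, -3.6151]  P^+=[0.6571 -0.0286; -0.0286 0.9310]
step 2: x^-=[0.3879, -3.6151]  P^-=[0.7821 0.0868; 0.0868 1.2210]  H_jac=[0.2735 0.0293]  S=[0.3409]  K=[0.6348; 0.1747]  nu=[-3.0393]  x^+=[-1.5416, -4.1461]  P^+=[0.6447 0.0490; 0.0490 1.2106]
step 3: x^-=[-1.9976, -4.1461]  P^-=[0.7902 0.1952; 0.1952 1.5006]  H_jac=[0.1957 -0.0943]  S=[0.3164]  K=[0.4306; -0.3265]  nu=[3.1198]  x^+=[-0.6541, -5.1648]  P^+=[0.7315 0.2397; 0.2397 1.4668]

x_post = [-0.6541, -5.1648]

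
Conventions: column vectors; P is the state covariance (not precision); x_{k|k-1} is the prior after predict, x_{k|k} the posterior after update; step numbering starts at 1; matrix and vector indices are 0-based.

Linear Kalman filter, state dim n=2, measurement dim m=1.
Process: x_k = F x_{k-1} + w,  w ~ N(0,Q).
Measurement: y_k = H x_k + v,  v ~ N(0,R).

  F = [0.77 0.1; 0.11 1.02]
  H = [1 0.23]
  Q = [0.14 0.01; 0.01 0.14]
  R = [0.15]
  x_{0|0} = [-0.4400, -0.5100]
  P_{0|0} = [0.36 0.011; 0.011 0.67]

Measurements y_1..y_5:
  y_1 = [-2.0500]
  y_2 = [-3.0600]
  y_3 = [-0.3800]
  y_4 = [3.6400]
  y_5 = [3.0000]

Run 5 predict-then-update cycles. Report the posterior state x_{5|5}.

x_post = [1.9989, 2.1406]

step 1: x^-=[-0.3898, -0.5686]  P^-=[0.3618 0.1176; 0.1176 0.8439]  S=[0.6106]  K=[0.6369; 0.5105]  nu=[-1.5294]  x^+=[-1.3639, -1.3493]  P^+=[0.1142 -0.0809; -0.0809 0.6848]
step 2: x^-=[-1.1851, -1.5264]  P^-=[0.2021 0.0251; 0.0251 0.8357]  S=[0.4078]  K=[0.5096; 0.5328]  nu=[-1.5238]  x^+=[-1.9617, -2.3382]  P^+=[0.0961 -0.0857; -0.0857 0.7199]
step 3: x^-=[-1.7443, -2.6008]  P^-=[0.1910 0.0234; 0.0234 0.8709]  S=[0.3978]  K=[0.4936; 0.5622]  nu=[1.9625]  x^+=[-0.7756, -1.4974]  P^+=[0.0941 -0.0871; -0.0871 0.7452]
step 4: x^-=[-0.7469, -1.6126]  P^-=[0.1898 0.0246; 0.0246 0.8969]  S=[0.3986]  K=[0.4904; 0.5793]  nu=[4.7578]  x^+=[1.5865, 1.1438]  P^+=[0.0939 -0.0886; -0.0886 0.7631]
step 5: x^-=[1.3360, 1.3412]  P^-=[0.1897 0.0252; 0.0252 0.9152]  S=[0.3997]  K=[0.4891; 0.5897]  nu=[1.3556]  x^+=[1.9989, 2.1406]  P^+=[0.0941 -0.0901; -0.0901 0.7762]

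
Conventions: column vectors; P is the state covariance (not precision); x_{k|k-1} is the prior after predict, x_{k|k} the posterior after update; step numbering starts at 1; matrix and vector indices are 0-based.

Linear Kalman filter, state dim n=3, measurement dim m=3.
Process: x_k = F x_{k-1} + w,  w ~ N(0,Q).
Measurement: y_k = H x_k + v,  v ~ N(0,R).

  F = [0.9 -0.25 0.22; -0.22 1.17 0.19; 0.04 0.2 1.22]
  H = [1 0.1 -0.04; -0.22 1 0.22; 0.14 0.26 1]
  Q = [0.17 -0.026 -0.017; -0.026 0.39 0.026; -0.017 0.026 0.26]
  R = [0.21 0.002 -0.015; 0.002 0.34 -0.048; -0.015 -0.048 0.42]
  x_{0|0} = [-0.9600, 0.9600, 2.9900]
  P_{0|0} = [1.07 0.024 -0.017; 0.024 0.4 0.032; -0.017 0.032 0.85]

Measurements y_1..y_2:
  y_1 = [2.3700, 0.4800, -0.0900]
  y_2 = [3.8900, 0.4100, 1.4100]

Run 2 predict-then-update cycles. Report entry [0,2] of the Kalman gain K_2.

K[0,2] = 0.0786

step 1: x^-=[-0.4462, 1.9025, 3.8014]  P^-=[1.0818 -0.2881 0.2066; -0.2881 1.0233 0.3586; 0.2066 0.3586 1.5572]  S=[1.2275 -0.3883 0.2594; -0.3883 1.7556 0.8435; 0.2594 0.8435 2.2909]  K=[0.7883 -0.1408 0.0862; 0.0501 0.6745 0.0010; 0.0024 0.0267 0.7229]  nu=[2.7780, -2.3570, -4.3236]  x^+=[1.7031, 0.4475, 0.6196]  P^+=[0.1661 -0.0166 0.0122; -0.0166 0.2465 -0.0945; 0.0122 -0.0945 0.3252]
step 2: x^-=[1.5572, 0.2666, 0.9135]  P^-=[0.3584 -0.1541 0.0992; -0.1541 0.7128 0.0159; 0.0992 0.0159 0.7089]  S=[0.5377 -0.1401 0.0832; -0.1401 1.1696 0.2676; 0.0832 0.2676 1.2090]  K=[0.5848 -0.1284 0.0786; 0.0110 0.6413 0.0059; 0.0410 -0.0039 0.5993]  nu=[2.3426, 0.2850, 0.2092]  x^+=[2.9070, 0.4763, 1.1338]  P^+=[0.1244 -0.0231 0.0190; -0.0231 0.2315 -0.0854; 0.0190 -0.0854 0.2708]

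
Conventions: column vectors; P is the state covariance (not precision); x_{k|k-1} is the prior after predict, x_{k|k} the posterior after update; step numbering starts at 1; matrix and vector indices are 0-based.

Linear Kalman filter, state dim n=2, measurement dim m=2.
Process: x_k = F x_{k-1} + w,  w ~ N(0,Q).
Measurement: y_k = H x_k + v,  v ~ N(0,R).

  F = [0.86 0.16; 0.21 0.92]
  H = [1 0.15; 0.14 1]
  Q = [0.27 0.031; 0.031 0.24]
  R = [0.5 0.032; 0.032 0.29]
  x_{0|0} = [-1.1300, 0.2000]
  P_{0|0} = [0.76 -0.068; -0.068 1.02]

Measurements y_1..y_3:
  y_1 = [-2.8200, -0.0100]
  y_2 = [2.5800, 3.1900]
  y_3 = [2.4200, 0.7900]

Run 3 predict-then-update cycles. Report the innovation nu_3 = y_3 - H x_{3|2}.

innov = [1.3541, -1.2046]

step 1: x^-=[-0.9398, -0.0533]  P^-=[0.8395 0.2623; 0.2623 1.1106]  S=[1.4432 0.5839; 0.5839 1.4905]  K=[0.6011 0.0193; -0.0170 0.7764]  nu=[-1.8722, 0.1749]  x^+=[-2.0619, 0.1142]  P^+=[0.3038 -0.0177; -0.0177 0.2271]
step 2: x^-=[-1.7549, -0.3279]  P^-=[0.4957 0.1047; 0.1047 0.4388]  S=[1.0370 0.2741; 0.2741 0.7678]  K=[0.4784 0.0560; 0.0092 0.5873]  nu=[4.3841, 3.7636]  x^+=[0.5529, 1.9227]  P^+=[0.2413 -0.0022; -0.0022 0.1709]
step 3: x^-=[0.7831, 1.8850]  P^-=[0.4522 0.0979; 0.0979 0.3944]  S=[0.9905 0.2544; 0.2544 0.7207]  K=[0.4552 0.0630; 0.0144 0.5612]  nu=[1.3541, -1.2046]  x^+=[1.3237, 1.2284]  P^+=[0.2295 0.0007; 0.0007 0.1631]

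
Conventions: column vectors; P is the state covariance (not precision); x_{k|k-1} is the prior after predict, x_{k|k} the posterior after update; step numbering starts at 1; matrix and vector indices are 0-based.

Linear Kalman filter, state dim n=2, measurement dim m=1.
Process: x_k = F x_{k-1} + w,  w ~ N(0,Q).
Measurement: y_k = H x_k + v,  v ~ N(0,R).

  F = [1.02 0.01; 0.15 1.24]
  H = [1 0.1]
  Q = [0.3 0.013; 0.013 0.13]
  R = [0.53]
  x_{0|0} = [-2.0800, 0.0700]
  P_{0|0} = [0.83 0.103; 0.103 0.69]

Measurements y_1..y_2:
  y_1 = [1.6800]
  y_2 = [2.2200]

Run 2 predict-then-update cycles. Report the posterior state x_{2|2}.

x_post = [1.3895, 1.2501]

step 1: x^-=[-2.1209, -0.2252]  P^-=[1.1657 0.2790; 0.2790 1.2479]  S=[1.7640]  K=[0.6767; 0.2289]  nu=[3.8234]  x^+=[0.4662, 0.6500]  P^+=[0.3580 0.0058; 0.0058 1.1555]
step 2: x^-=[0.4821, 0.8759]  P^-=[0.6727 0.0894; 0.0894 1.9169]  S=[1.2398]  K=[0.5498; 0.2267]  nu=[1.6504]  x^+=[1.3895, 1.2501]  P^+=[0.2979 -0.0652; -0.0652 1.8532]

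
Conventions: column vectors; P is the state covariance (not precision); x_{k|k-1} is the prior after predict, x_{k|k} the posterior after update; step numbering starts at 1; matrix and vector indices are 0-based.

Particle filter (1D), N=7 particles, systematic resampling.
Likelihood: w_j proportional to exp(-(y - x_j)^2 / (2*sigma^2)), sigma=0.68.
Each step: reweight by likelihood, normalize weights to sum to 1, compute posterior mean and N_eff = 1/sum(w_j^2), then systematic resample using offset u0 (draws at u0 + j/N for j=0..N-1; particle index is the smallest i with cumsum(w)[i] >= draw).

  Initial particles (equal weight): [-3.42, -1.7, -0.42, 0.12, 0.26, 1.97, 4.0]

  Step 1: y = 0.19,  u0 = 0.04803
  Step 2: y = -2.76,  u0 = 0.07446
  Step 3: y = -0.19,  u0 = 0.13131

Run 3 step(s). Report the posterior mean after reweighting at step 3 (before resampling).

post_mean = -0.3459

step 1: w=[0.0000, 0.0077, 0.2466, 0.3668, 0.3668, 0.0120, 0.0000]  mean=0.0463  Neff=3.0290  idx=[2, 2, 3, 3, 3, 4, 4]
step 2: w=[0.4585, 0.4585, 0.0218, 0.0218, 0.0218, 0.0089, 0.0089]  mean=-0.3726  Neff=2.3699  idx=[0, 0, 0, 1, 1, 1, 2]
step 3: w=[0.1438, 0.1438, 0.1438, 0.1438, 0.1438, 0.1438, 0.1372]  mean=-0.3459  Neff=6.9982  idx=[0, 1, 2, 3, 4, 5, 6]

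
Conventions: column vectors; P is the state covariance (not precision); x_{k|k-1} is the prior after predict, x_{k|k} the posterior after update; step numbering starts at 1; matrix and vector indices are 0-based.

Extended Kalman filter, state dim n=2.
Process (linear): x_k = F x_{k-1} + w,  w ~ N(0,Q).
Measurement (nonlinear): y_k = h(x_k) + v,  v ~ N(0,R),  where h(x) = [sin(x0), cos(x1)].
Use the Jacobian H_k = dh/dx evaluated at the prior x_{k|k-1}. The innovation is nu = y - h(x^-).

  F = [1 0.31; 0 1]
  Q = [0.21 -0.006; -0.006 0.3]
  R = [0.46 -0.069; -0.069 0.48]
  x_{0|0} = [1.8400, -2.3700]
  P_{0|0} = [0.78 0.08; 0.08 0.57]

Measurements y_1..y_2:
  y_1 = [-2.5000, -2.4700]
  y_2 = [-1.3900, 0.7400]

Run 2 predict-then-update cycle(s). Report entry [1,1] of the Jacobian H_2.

H_jac[1,1] = -0.8033

step 1: x^-=[1.1053, -2.3700]  P^-=[1.0944 0.2507; 0.2507 0.8700]  H_jac=[0.4489 0.0000; 0.0000 0.6973]  S=[0.6805 0.0095; 0.0095 0.9030]  K=[0.7193 0.1860; 0.1560 0.6702]  nu=[-3.3936, -1.7532]  x^+=[-1.6618, -4.0745]  P^+=[0.7085 0.0569; 0.0569 0.4459]
step 2: x^-=[-2.9249, -4.0745]  P^-=[0.9966 0.1891; 0.1891 0.7459]  H_jac=[-0.9766 0.0000; 0.0000 -0.8033]  S=[1.4106 0.0794; 0.0794 0.9614]  K=[-0.6843 -0.1015; -0.0963 -0.6153]  nu=[-1.1750, 1.3355]  x^+=[-2.2564, -4.7831]  P^+=[0.3151 0.0019; 0.0019 0.3594]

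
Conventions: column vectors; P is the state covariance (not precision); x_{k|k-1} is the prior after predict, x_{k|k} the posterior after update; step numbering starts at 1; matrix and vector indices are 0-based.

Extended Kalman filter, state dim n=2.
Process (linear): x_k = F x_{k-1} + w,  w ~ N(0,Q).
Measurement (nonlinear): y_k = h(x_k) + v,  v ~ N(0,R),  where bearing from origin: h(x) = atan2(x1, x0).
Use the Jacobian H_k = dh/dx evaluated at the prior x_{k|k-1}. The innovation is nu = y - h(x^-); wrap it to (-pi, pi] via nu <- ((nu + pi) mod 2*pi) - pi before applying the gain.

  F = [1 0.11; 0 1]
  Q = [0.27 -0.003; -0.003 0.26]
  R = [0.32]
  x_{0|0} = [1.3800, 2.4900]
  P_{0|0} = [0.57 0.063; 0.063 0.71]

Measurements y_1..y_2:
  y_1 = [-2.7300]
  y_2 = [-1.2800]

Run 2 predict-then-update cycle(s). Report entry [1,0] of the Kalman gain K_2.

K[1,0] = -0.0555

step 1: x^-=[1.6539, 2.4900]  P^-=[0.8625 0.1381; 0.1381 0.9700]  H_jac=[-0.2787 0.1851]  S=[0.4060]  K=[-0.5291; 0.3475]  nu=[2.5687]  x^+=[0.2949, 3.3825]  P^+=[0.7488 0.2127; 0.2127 0.9210]
step 2: x^-=[0.6670, 3.3825]  P^-=[1.0768 0.3110; 0.3110 1.1810]  H_jac=[-0.2846 0.0561]  S=[0.4010]  K=[-0.7206; -0.0555]  nu=[-2.6561]  x^+=[2.5811, 3.5299]  P^+=[0.8685 0.2950; 0.2950 1.1798]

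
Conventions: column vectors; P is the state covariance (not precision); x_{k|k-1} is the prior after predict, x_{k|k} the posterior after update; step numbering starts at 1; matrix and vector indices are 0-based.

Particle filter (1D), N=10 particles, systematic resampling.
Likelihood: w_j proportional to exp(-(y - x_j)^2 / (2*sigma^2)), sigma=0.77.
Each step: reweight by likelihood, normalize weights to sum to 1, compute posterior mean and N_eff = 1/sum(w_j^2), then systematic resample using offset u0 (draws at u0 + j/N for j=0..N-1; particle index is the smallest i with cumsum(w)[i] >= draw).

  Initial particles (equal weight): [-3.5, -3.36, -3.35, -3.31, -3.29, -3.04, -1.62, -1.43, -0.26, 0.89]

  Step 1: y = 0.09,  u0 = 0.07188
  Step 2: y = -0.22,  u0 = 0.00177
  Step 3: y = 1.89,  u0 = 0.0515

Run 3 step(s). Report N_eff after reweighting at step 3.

step 1: w=[0.0000, 0.0000, 0.0000, 0.0000, 0.0000, 0.0002, 0.0496, 0.0832, 0.5266, 0.3403]  mean=-0.0342  Neff=2.4845  idx=[7, 8, 8, 8, 8, 8, 9, 9, 9, 9]
step 2: w=[0.0434, 0.1491, 0.1491, 0.1491, 0.1491, 0.1491, 0.0528, 0.0528, 0.0528, 0.0528]  mean=-0.0679  Neff=8.0550  idx=[0, 1, 2, 2, 3, 4, 4, 5, 6, 8]
step 3: w=[0.0001, 0.0202, 0.0202, 0.0202, 0.0202, 0.0202, 0.0202, 0.0202, 0.4292, 0.4292]  mean=0.7270  Neff=2.6938  idx=[3, 8, 8, 8, 8, 8, 9, 9, 9, 9]

N_eff = 2.6938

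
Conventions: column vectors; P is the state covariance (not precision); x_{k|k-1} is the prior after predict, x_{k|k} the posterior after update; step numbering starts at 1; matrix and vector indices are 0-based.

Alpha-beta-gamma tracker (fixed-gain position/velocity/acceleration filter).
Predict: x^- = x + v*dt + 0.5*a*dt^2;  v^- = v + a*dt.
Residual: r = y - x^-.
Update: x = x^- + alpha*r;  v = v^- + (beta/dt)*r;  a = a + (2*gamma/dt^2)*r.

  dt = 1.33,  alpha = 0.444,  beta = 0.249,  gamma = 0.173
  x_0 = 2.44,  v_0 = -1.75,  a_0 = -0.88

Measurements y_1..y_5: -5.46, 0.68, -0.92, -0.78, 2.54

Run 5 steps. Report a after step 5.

step 1: x_pred=-0.6658  r=-4.7942  x^+=-2.7944  v^+=-3.8180  a^+=-1.8178
step 2: x_pred=-9.4800  r=10.1600  x^+=-4.9690  v^+=-4.3334  a^+=0.1696
step 3: x_pred=-10.5825  r=9.6625  x^+=-6.2923  v^+=-2.2989  a^+=2.0596
step 4: x_pred=-7.5283  r=6.7483  x^+=-4.5321  v^+=1.7037  a^+=3.3795
step 5: x_pred=0.7229  r=1.8171  x^+=1.5297  v^+=6.5387  a^+=3.7350

a_post = 3.7350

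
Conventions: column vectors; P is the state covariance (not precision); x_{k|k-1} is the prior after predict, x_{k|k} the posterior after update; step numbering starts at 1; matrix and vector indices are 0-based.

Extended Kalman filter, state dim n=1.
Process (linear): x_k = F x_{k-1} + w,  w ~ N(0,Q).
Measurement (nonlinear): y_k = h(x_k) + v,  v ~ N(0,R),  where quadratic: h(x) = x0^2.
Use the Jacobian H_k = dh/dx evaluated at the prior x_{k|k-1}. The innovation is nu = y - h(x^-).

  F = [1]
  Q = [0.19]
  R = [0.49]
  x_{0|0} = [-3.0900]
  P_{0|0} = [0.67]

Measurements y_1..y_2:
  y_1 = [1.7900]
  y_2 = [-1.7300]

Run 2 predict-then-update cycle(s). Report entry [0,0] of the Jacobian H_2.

H_jac[0,0] = -3.7062

step 1: x^-=[-3.0900]  P^-=[0.8600]  H_jac=[-6.1800]  S=[33.3355]  K=[-0.1594]  nu=[-7.7581]  x^+=[-1.8531]  P^+=[0.0126]
step 2: x^-=[-1.8531]  P^-=[0.2026]  H_jac=[-3.7062]  S=[3.2735]  K=[-0.2294]  nu=[-5.1640]  x^+=[-0.6683]  P^+=[0.0303]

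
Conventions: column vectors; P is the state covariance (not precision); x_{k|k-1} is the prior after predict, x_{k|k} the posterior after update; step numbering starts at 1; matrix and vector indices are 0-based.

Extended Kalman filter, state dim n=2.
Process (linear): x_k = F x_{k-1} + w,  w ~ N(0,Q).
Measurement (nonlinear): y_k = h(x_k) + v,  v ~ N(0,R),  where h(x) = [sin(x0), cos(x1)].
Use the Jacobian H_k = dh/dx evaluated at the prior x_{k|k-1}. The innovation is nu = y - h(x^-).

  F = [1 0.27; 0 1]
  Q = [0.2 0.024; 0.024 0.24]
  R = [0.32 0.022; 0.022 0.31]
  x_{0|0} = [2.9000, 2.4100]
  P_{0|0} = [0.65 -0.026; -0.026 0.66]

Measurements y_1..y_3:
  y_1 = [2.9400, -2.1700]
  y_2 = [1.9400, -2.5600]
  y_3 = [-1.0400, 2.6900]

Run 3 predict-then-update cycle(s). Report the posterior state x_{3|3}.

step 1: x^-=[3.5507, 2.4100]  P^-=[0.8841 0.1762; 0.1762 0.9000]  H_jac=[-0.9175 0.0000; 0.0000 -0.6681]  S=[1.0642 0.1300; 0.1300 0.7117]  K=[-0.7589 -0.0268; -0.0498 -0.8357]  nu=[3.3378, -1.4259]  x^+=[1.0557, 3.4354]  P^+=[0.2653 0.0374; 0.0374 0.3895]
step 2: x^-=[1.9833, 3.4354]  P^-=[0.5139 0.1666; 0.1666 0.6295]  H_jac=[-0.4009 0.0000; 0.0000 0.2896]  S=[0.4026 0.0027; 0.0027 0.3628]  K=[-0.5127 0.1367; -0.1692 0.5037]  nu=[1.0239, -1.6029]  x^+=[1.2392, 2.4548]  P^+=[0.4017 0.1074; 0.1074 0.5263]
step 3: x^-=[1.9020, 2.4548]  P^-=[0.6981 0.2735; 0.2735 0.7663]  H_jac=[-0.3252 0.0000; 0.0000 -0.6341]  S=[0.3938 0.0784; 0.0784 0.6181]  K=[-0.5341 -0.2128; -0.0712 -0.7771]  nu=[-1.9856, 3.4633]  x^+=[2.2254, -0.0952]  P^+=[0.5399 0.1226; 0.1226 0.3824]

x_post = [2.2254, -0.0952]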